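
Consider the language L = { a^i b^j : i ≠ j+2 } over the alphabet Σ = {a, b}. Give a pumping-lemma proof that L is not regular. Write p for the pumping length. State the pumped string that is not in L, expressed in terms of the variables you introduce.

Toward a contradiction, assume L is regular with pumping length p.
Choose w = a^p b^{p+p!-2}. Since p ≠ (p+p!-2)+2 = p+p!, w ∈ L; and |w| ≥ p.
By the pumping lemma, w = xyz with |xy| ≤ p and y is nonempty.
Because |xy| ≤ p and w begins with p copies of a, we have y = a^k with 1 ≤ k ≤ p.
Since 1 ≤ k ≤ p, k divides p!; set t = 1 + p!/k. Then xy^t z has p + (p!/k)·k = p + p! copies of a. Now the a-count is p+p! and (b-count)+2 = (p+p!-2)+2 = p+p!, so i ≠ j+2 fails. So xy^t z = a^{p+p!} b^{p+p!-2} ∉ L.
This contradicts the pumping lemma, so L is not regular.

a^{p+p!} b^{p+p!-2}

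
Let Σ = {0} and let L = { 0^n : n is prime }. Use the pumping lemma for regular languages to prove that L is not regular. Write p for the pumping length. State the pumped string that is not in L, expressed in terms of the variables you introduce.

0^{q(1+k)}

Assume L is regular; let p be its pumping constant.
Let q be a prime with q ≥ p+2 (infinitely many primes exist), and take w = 0^q ∈ L with |w| = q ≥ p.
Write w = xyz as guaranteed by the lemma, with |xy| ≤ p and |y| > 0.
Then y = 0^k for some k with 1 ≤ k ≤ p.
Since 1 ≤ k ≤ p, |xz| = q-k. Pump with i = q+1: |xy^{q+1}z| = (q-k)+(q+1)k = q+qk = q(1+k), which is composite (both factors ≥ 2). So xy^{q+1}z = 0^{q(1+k)} ∉ L.
Contradiction. Therefore L is not regular.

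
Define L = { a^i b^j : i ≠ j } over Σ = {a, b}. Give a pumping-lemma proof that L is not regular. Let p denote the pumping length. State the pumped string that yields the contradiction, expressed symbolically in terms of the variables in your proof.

Toward a contradiction, assume L is regular with pumping length p.
Choose w = a^p b^{p+p!}. Since p ≠ p+p!, w ∈ L; and |w| ≥ p.
By the pumping lemma, w = xyz with |xy| ≤ p and y is nonempty.
The first p characters of w are a's, so xy (and hence y) consists only of a's. Write y = a^k, 1 ≤ k ≤ p.
Since 1 ≤ k ≤ p, k divides p!; set t = 1 + p!/k. Then xy^t z has p + (p!/k)·k = p + p! copies of a. Now the a-count equals the b-count, so i ≠ j fails. So xy^t z = a^{p+p!} b^{p+p!} ∉ L.
Contradiction. Therefore L is not regular.

a^{p+p!} b^{p+p!}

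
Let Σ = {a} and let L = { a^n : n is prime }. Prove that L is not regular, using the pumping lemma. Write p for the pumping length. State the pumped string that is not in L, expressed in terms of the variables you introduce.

Toward a contradiction, assume L is regular with pumping length p.
Let q be a prime with q ≥ p+2 (infinitely many primes exist), and take w = a^q ∈ L with |w| = q ≥ p.
By the pumping lemma, w = xyz with |xy| ≤ p and y is nonempty.
Then y = a^k for some k with 1 ≤ k ≤ p.
Since 1 ≤ k ≤ p, |xz| = q-k. Pump with i = q+1: |xy^{q+1}z| = (q-k)+(q+1)k = q+qk = q(1+k), which is composite (both factors ≥ 2). So xy^{q+1}z = a^{q(1+k)} ∉ L.
This contradicts the pumping lemma, so L is not regular.

a^{q(1+k)}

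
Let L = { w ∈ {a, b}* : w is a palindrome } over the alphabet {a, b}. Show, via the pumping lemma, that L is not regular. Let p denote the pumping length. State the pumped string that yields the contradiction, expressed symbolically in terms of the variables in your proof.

a^{p+k} b a^p

Assume L is regular. Let p be the pumping length given by the pumping lemma.
Take w = a^p b a^p, a palindrome of length 2p+1 ≥ p.
By the pumping lemma, w = xyz with |xy| ≤ p and |y| ≥ 1.
The first p characters of w are a's, so xy (and hence y) consists only of a's. Write y = a^k, 1 ≤ k ≤ p.
Pump with i = 2: xy^2z = a^{p+k} b a^p. Its reverse is a^p b a^{p+k}, which differs from xy^2z since k ≥ 1. So xy^2z is not a palindrome and xy^2z ∉ L.
This is a contradiction; hence L is not regular.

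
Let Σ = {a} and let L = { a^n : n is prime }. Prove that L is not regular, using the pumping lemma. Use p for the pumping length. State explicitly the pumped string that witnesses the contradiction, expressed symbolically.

Assume L is regular; let p be its pumping constant.
Let q be a prime with q ≥ p+2 (infinitely many primes exist), and take w = a^q ∈ L with |w| = q ≥ p.
Write w = xyz as guaranteed by the lemma, with |xy| ≤ p and |y| > 0.
Then y = a^k for some k with 1 ≤ k ≤ p.
Since 1 ≤ k ≤ p, |xz| = q-k. Pump with i = q+1: |xy^{q+1}z| = (q-k)+(q+1)k = q+qk = q(1+k), which is composite (both factors ≥ 2). So xy^{q+1}z = a^{q(1+k)} ∉ L.
This is a contradiction; hence L is not regular.

a^{q(1+k)}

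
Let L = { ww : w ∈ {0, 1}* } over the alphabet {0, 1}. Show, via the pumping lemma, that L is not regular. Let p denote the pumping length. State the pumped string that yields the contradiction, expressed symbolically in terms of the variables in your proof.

Suppose for contradiction that L is regular, and let p be the pumping length.
Take w = 0^p 1^p 0^p 1^p = uu where u = 0^p1^p; then w ∈ L and |w| = 4p ≥ p.
Write w = xyz as guaranteed by the lemma, with |xy| ≤ p and y is nonempty.
The first p characters of w are 0's, so xy (and hence y) consists only of 0's. Write y = 0^k, 1 ≤ k ≤ p.
Pump with i = 2: xy^2z = 0^{p+k} 1^p 0^p 1^p, of length 4p+k. Suppose this equals vv. The string starts with 0 and ends with 1, so v does too; thus the boundary between the two copies of v is a 1→0 transition. There is exactly one such transition, at position 2p+k, so |v| = 2p+k and |vv| = 4p+2k ≠ 4p+k since k ≥ 1. So xy^2z ∉ L.
This contradicts the pumping lemma, so L is not regular.

0^{p+k} 1^p 0^p 1^p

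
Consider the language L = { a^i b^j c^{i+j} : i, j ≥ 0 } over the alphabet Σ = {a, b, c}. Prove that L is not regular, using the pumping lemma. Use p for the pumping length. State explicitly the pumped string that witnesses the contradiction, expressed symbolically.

Assume L is regular; let p be its pumping constant.
Take w = a^p b^p c^{2p} ∈ L (with i=j=p, i+j=2p), |w| = 4p ≥ p.
Write w = xyz as guaranteed by the lemma, with |xy| ≤ p and |y| ≥ 1.
The first p characters of w are a's, so xy (and hence y) consists only of a's. Write y = a^k, 1 ≤ k ≤ p.
Consider xy^2z = a^{p+k} b^p c^{2p}. Now the a- and b-counts sum to 2p+k, but the c-count is 2p ≠ 2p+k. So xy^2z ∉ L.
This contradicts the pumping lemma, so L is not regular.

a^{p+k} b^p c^{2p}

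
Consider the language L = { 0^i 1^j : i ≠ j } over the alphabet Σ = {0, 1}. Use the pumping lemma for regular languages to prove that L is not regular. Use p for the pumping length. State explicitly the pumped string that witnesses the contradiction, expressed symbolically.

0^{p+p!} 1^{p+p!}

Toward a contradiction, assume L is regular with pumping length p.
Choose w = 0^p 1^{p+p!}. Since p ≠ p+p!, w ∈ L; and |w| ≥ p.
By the pumping lemma, w = xyz with |xy| ≤ p and |y| > 0.
Because |xy| ≤ p and w begins with p copies of 0, we have y = 0^k with 1 ≤ k ≤ p.
Since 1 ≤ k ≤ p, k divides p!; set t = 1 + p!/k. Then xy^t z has p + (p!/k)·k = p + p! copies of 0. Now the 0-count equals the 1-count, so i ≠ j fails. So xy^t z = 0^{p+p!} 1^{p+p!} ∉ L.
This contradicts the pumping lemma, so L is not regular.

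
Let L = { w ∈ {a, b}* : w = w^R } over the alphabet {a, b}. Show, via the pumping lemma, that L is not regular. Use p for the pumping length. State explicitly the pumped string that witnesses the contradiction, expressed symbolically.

Toward a contradiction, assume L is regular with pumping length p.
Take w = a^p b a^p, a palindrome of length 2p+1 ≥ p.
Write w = xyz as guaranteed by the lemma, with |xy| ≤ p and |y| > 0.
Since the first p symbols of w are all a's and |xy| ≤ p, y lies entirely in the leading a-block: y = a^k for some k with 1 ≤ k ≤ p.
Pump with i = 2: xy^2z = a^{p+k} b a^p. Its reverse is a^p b a^{p+k}, which differs from xy^2z since k ≥ 1. So xy^2z is not a palindrome and xy^2z ∉ L.
This is a contradiction; hence L is not regular.

a^{p+k} b a^p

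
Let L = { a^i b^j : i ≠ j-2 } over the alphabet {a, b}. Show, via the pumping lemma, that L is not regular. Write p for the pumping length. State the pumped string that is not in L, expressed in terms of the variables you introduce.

Toward a contradiction, assume L is regular with pumping length p.
Choose w = a^p b^{p+p!+2}. Since p ≠ (p+p!+2)-2 = p+p!, w ∈ L; and |w| ≥ p.
The pumping lemma gives a decomposition w = xyz where |xy| ≤ p and |y| > 0.
Because |xy| ≤ p and w begins with p copies of a, we have y = a^k with 1 ≤ k ≤ p.
Since 1 ≤ k ≤ p, k divides p!; set t = 1 + p!/k. Then xy^t z has p + (p!/k)·k = p + p! copies of a. Now the a-count is p+p! and (b-count)-2 = (p+p!+2)-2 = p+p!, so i ≠ j-2 fails. So xy^t z = a^{p+p!} b^{p+p!+2} ∉ L.
Contradiction. Therefore L is not regular.

a^{p+p!} b^{p+p!+2}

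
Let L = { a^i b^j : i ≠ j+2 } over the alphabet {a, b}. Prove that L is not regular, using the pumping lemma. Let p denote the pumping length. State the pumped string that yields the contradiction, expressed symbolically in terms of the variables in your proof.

a^{p+p!} b^{p+p!-2}

Toward a contradiction, assume L is regular with pumping length p.
Choose w = a^p b^{p+p!-2}. Since p ≠ (p+p!-2)+2 = p+p!, w ∈ L; and |w| ≥ p.
By the pumping lemma, w = xyz with |xy| ≤ p and |y| ≥ 1.
Because |xy| ≤ p and w begins with p copies of a, we have y = a^k with 1 ≤ k ≤ p.
Since 1 ≤ k ≤ p, k divides p!; set t = 1 + p!/k. Then xy^t z has p + (p!/k)·k = p + p! copies of a. Now the a-count is p+p! and (b-count)+2 = (p+p!-2)+2 = p+p!, so i ≠ j+2 fails. So xy^t z = a^{p+p!} b^{p+p!-2} ∉ L.
Contradiction. Therefore L is not regular.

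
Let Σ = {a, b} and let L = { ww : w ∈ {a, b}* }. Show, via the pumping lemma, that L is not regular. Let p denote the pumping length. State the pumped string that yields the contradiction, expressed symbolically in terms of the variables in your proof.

Suppose for contradiction that L is regular, and let p be the pumping length.
Take w = a^p b^p a^p b^p = uu where u = a^pb^p; then w ∈ L and |w| = 4p ≥ p.
By the pumping lemma, w = xyz with |xy| ≤ p and y is nonempty.
Because |xy| ≤ p and w begins with p copies of a, we have y = a^k with 1 ≤ k ≤ p.
Pump with i = 2: xy^2z = a^{p+k} b^p a^p b^p, of length 4p+k. Suppose this equals vv. The string starts with a and ends with b, so v does too; thus the boundary between the two copies of v is a b→a transition. There is exactly one such transition, at position 2p+k, so |v| = 2p+k and |vv| = 4p+2k ≠ 4p+k since k ≥ 1. So xy^2z ∉ L.
This is a contradiction; hence L is not regular.

a^{p+k} b^p a^p b^p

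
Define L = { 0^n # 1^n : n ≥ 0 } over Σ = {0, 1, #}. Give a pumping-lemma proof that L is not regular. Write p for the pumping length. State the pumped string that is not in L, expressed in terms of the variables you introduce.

Assume L is regular. Let p be the pumping length given by the pumping lemma.
Take w = 0^p # 1^p ∈ L with |w| = 2p+1 ≥ p.
By the pumping lemma, w = xyz with |xy| ≤ p and |y| ≥ 1.
The first p characters of w are 0's, so xy (and hence y) consists only of 0's. Write y = 0^k, 1 ≤ k ≤ p.
Pump with i = 2: xy^2z = 0^{p+k} # 1^p, which would require p+k = p. But k ≥ 1, so xy^2z ∉ L.
This contradicts the pumping lemma, so L is not regular.

0^{p+k} # 1^p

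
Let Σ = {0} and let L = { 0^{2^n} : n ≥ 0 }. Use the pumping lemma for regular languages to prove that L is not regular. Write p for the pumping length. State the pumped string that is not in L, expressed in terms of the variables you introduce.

Assume L is regular. Let p be the pumping length given by the pumping lemma.
Take w = 0^{2^p} ∈ L with |w| = 2^p ≥ p.
The pumping lemma gives a decomposition w = xyz where |xy| ≤ p and |y| > 0.
Then y = 0^k for some k with 1 ≤ k ≤ p.
Pump with i = 2: xy^2z = 0^{2^p+k}. Since 1 ≤ k ≤ p < 2^p, we have 2^p < 2^p+k < 2^{p+1}, so 2^p+k is not a power of 2. So xy^2z ∉ L.
Contradiction. Therefore L is not regular.

0^{2^p+k}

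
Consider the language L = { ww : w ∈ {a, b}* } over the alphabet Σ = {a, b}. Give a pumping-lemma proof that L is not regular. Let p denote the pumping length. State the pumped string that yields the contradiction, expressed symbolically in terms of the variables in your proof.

Suppose for contradiction that L is regular, and let p be the pumping length.
Take w = a^p b^p a^p b^p = uu where u = a^pb^p; then w ∈ L and |w| = 4p ≥ p.
The pumping lemma gives a decomposition w = xyz where |xy| ≤ p and |y| > 0.
Because |xy| ≤ p and w begins with p copies of a, we have y = a^k with 1 ≤ k ≤ p.
Pump with i = 2: xy^2z = a^{p+k} b^p a^p b^p, of length 4p+k. Suppose this equals vv. The string starts with a and ends with b, so v does too; thus the boundary between the two copies of v is a b→a transition. There is exactly one such transition, at position 2p+k, so |v| = 2p+k and |vv| = 4p+2k ≠ 4p+k since k ≥ 1. So xy^2z ∉ L.
This is a contradiction; hence L is not regular.

a^{p+k} b^p a^p b^p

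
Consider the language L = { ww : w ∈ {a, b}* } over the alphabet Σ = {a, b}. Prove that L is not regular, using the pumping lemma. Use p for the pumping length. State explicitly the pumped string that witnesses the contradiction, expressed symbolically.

a^{p+k} b^p a^p b^p

Assume L is regular; let p be its pumping constant.
Take w = a^p b^p a^p b^p = uu where u = a^pb^p; then w ∈ L and |w| = 4p ≥ p.
Write w = xyz as guaranteed by the lemma, with |xy| ≤ p and |y| > 0.
Because |xy| ≤ p and w begins with p copies of a, we have y = a^k with 1 ≤ k ≤ p.
Pump with i = 2: xy^2z = a^{p+k} b^p a^p b^p, of length 4p+k. Suppose this equals vv. The string starts with a and ends with b, so v does too; thus the boundary between the two copies of v is a b→a transition. There is exactly one such transition, at position 2p+k, so |v| = 2p+k and |vv| = 4p+2k ≠ 4p+k since k ≥ 1. So xy^2z ∉ L.
This contradicts the pumping lemma, so L is not regular.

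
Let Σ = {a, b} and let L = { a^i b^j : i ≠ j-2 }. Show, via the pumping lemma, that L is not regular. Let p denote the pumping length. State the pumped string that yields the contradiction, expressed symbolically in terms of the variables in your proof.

a^{p+p!} b^{p+p!+2}

Toward a contradiction, assume L is regular with pumping length p.
Choose w = a^p b^{p+p!+2}. Since p ≠ (p+p!+2)-2 = p+p!, w ∈ L; and |w| ≥ p.
The pumping lemma gives a decomposition w = xyz where |xy| ≤ p and |y| ≥ 1.
The first p characters of w are a's, so xy (and hence y) consists only of a's. Write y = a^k, 1 ≤ k ≤ p.
Since 1 ≤ k ≤ p, k divides p!; set t = 1 + p!/k. Then xy^t z has p + (p!/k)·k = p + p! copies of a. Now the a-count is p+p! and (b-count)-2 = (p+p!+2)-2 = p+p!, so i ≠ j-2 fails. So xy^t z = a^{p+p!} b^{p+p!+2} ∉ L.
Contradiction. Therefore L is not regular.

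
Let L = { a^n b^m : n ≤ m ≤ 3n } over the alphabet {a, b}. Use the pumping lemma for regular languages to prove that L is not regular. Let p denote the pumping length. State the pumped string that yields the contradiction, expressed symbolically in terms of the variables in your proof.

Suppose for contradiction that L is regular, and let p be the pumping length.
Take w = a^p b^p ∈ L (since p ≤ p ≤ 3p), with |w| = 2p ≥ p.
Write w = xyz as guaranteed by the lemma, with |xy| ≤ p and y is nonempty.
The first p characters of w are a's, so xy (and hence y) consists only of a's. Write y = a^k, 1 ≤ k ≤ p.
Pump with i = 2: xy^2z = a^{p+k} b^p. Now n = p+k > p = m, so the condition n ≤ m fails. Thus xy^2z ∉ L.
This is a contradiction; hence L is not regular.

a^{p+k} b^p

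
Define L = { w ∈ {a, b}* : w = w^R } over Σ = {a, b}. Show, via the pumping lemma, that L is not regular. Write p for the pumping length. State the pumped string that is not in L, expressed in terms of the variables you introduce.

Assume L is regular; let p be its pumping constant.
Take w = a^p b a^p, a palindrome of length 2p+1 ≥ p.
Write w = xyz as guaranteed by the lemma, with |xy| ≤ p and |y| ≥ 1.
The first p characters of w are a's, so xy (and hence y) consists only of a's. Write y = a^k, 1 ≤ k ≤ p.
Pump with i = 2: xy^2z = a^{p+k} b a^p. Its reverse is a^p b a^{p+k}, which differs from xy^2z since k ≥ 1. So xy^2z is not a palindrome and xy^2z ∉ L.
This is a contradiction; hence L is not regular.

a^{p+k} b a^p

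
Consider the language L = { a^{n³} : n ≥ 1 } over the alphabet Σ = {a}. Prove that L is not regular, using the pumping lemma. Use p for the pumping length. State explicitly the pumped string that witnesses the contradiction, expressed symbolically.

Assume L is regular. Let p be the pumping length given by the pumping lemma.
Take w = a^{p³} ∈ L with |w| = p³ ≥ p.
Write w = xyz as guaranteed by the lemma, with |xy| ≤ p and y is nonempty.
Then y = a^k for some k with 1 ≤ k ≤ p.
Pump with i = 2: xy^2z = a^{p³+k}. Since 1 ≤ k ≤ p, p³ < p³+k ≤ p³+p < p³+3p²+3p+1 = (p+1)³, so p³+k is not a perfect cube. So xy^2z ∉ L.
Contradiction. Therefore L is not regular.

a^{p³+k}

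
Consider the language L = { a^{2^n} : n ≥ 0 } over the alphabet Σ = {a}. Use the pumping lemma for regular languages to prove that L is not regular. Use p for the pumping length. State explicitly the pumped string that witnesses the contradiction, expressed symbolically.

Toward a contradiction, assume L is regular with pumping length p.
Take w = a^{2^p} ∈ L with |w| = 2^p ≥ p.
Write w = xyz as guaranteed by the lemma, with |xy| ≤ p and y is nonempty.
Then y = a^k for some k with 1 ≤ k ≤ p.
Pump with i = 2: xy^2z = a^{2^p+k}. Since 1 ≤ k ≤ p < 2^p, we have 2^p < 2^p+k < 2^{p+1}, so 2^p+k is not a power of 2. So xy^2z ∉ L.
Contradiction. Therefore L is not regular.

a^{2^p+k}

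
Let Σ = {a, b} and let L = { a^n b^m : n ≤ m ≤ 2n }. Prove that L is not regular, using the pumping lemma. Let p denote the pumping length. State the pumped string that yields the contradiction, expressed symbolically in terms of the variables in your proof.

Assume L is regular; let p be its pumping constant.
Take w = a^p b^p ∈ L (since p ≤ p ≤ 2p), with |w| = 2p ≥ p.
The pumping lemma gives a decomposition w = xyz where |xy| ≤ p and |y| > 0.
Since the first p symbols of w are all a's and |xy| ≤ p, y lies entirely in the leading a-block: y = a^k for some k with 1 ≤ k ≤ p.
Pump with i = 2: xy^2z = a^{p+k} b^p. Now n = p+k > p = m, so the condition n ≤ m fails. Thus xy^2z ∉ L.
Contradiction. Therefore L is not regular.

a^{p+k} b^p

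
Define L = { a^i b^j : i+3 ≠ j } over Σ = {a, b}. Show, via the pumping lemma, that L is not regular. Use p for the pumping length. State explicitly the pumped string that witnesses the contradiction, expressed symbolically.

a^{p+p!} b^{p+p!+3}

Suppose for contradiction that L is regular, and let p be the pumping length.
Choose w = a^p b^{p+p!+3}. Since p ≠ (p+p!+3)-3 = p+p!, w ∈ L; and |w| ≥ p.
The pumping lemma gives a decomposition w = xyz where |xy| ≤ p and |y| > 0.
Because |xy| ≤ p and w begins with p copies of a, we have y = a^k with 1 ≤ k ≤ p.
Since 1 ≤ k ≤ p, k divides p!; set t = 1 + p!/k. Then xy^t z has p + (p!/k)·k = p + p! copies of a. Now the a-count is p+p! and (b-count)-3 = (p+p!+3)-3 = p+p!, so i+3 ≠ j fails. So xy^t z = a^{p+p!} b^{p+p!+3} ∉ L.
This is a contradiction; hence L is not regular.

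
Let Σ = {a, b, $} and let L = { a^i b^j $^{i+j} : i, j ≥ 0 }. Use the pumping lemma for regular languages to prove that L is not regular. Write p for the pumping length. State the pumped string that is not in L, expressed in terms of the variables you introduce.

Suppose for contradiction that L is regular, and let p be the pumping length.
Take w = a^p b^p $^{2p} ∈ L (with i=j=p, i+j=2p), |w| = 4p ≥ p.
By the pumping lemma, w = xyz with |xy| ≤ p and y is nonempty.
Because |xy| ≤ p and w begins with p copies of a, we have y = a^k with 1 ≤ k ≤ p.
Consider xy^2z = a^{p+k} b^p $^{2p}. Now the a- and b-counts sum to 2p+k, but the $-count is 2p ≠ 2p+k. So xy^2z ∉ L.
Contradiction. Therefore L is not regular.

a^{p+k} b^p $^{2p}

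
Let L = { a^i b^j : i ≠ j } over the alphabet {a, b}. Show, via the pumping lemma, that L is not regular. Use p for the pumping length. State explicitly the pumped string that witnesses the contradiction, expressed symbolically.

a^{p+p!} b^{p+p!}

Assume L is regular. Let p be the pumping length given by the pumping lemma.
Choose w = a^p b^{p+p!}. Since p ≠ p+p!, w ∈ L; and |w| ≥ p.
Write w = xyz as guaranteed by the lemma, with |xy| ≤ p and y is nonempty.
Since the first p symbols of w are all a's and |xy| ≤ p, y lies entirely in the leading a-block: y = a^k for some k with 1 ≤ k ≤ p.
Since 1 ≤ k ≤ p, k divides p!; set t = 1 + p!/k. Then xy^t z has p + (p!/k)·k = p + p! copies of a. Now the a-count equals the b-count, so i ≠ j fails. So xy^t z = a^{p+p!} b^{p+p!} ∉ L.
Contradiction. Therefore L is not regular.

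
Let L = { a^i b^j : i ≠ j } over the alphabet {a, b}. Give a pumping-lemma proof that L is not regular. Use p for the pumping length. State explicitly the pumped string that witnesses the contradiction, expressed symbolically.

Suppose for contradiction that L is regular, and let p be the pumping length.
Choose w = a^p b^{p+p!}. Since p ≠ p+p!, w ∈ L; and |w| ≥ p.
By the pumping lemma, w = xyz with |xy| ≤ p and |y| > 0.
Since the first p symbols of w are all a's and |xy| ≤ p, y lies entirely in the leading a-block: y = a^k for some k with 1 ≤ k ≤ p.
Since 1 ≤ k ≤ p, k divides p!; set t = 1 + p!/k. Then xy^t z has p + (p!/k)·k = p + p! copies of a. Now the a-count equals the b-count, so i ≠ j fails. So xy^t z = a^{p+p!} b^{p+p!} ∉ L.
This is a contradiction; hence L is not regular.

a^{p+p!} b^{p+p!}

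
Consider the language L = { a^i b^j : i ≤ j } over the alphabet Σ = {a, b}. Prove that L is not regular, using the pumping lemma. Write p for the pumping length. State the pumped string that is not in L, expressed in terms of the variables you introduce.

Assume L is regular. Let p be the pumping length given by the pumping lemma.
Choose w = a^p b^p ∈ L, with |w| = 2p ≥ p.
Write w = xyz as guaranteed by the lemma, with |xy| ≤ p and |y| ≥ 1.
The first p characters of w are a's, so xy (and hence y) consists only of a's. Write y = a^k, 1 ≤ k ≤ p.
Consider xy^2z = a^{p+k} b^p. Since k ≥ 1, the a-count p+k exceeds the b-count p, so i ≤ j fails; thus xy^2z ∉ L.
This is a contradiction; hence L is not regular.

a^{p+k} b^p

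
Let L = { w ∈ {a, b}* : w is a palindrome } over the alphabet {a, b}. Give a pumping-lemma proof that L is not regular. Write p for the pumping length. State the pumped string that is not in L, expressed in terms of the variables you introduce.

a^{p+k} b a^p

Assume L is regular. Let p be the pumping length given by the pumping lemma.
Take w = a^p b a^p, a palindrome of length 2p+1 ≥ p.
By the pumping lemma, w = xyz with |xy| ≤ p and y is nonempty.
Because |xy| ≤ p and w begins with p copies of a, we have y = a^k with 1 ≤ k ≤ p.
Pump with i = 2: xy^2z = a^{p+k} b a^p. Its reverse is a^p b a^{p+k}, which differs from xy^2z since k ≥ 1. So xy^2z is not a palindrome and xy^2z ∉ L.
Contradiction. Therefore L is not regular.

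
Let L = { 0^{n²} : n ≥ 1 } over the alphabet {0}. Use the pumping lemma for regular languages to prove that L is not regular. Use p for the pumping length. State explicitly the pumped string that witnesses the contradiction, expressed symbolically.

0^{p²+k}

Toward a contradiction, assume L is regular with pumping length p.
Take w = 0^{p²} ∈ L with |w| = p² ≥ p.
By the pumping lemma, w = xyz with |xy| ≤ p and y is nonempty.
Then y = 0^k for some k with 1 ≤ k ≤ p.
Pump with i = 2: xy^2z = 0^{p²+k}. Since 1 ≤ k ≤ p, p² < p²+k ≤ p²+p < (p+1)², so p²+k lies strictly between consecutive squares and is not a perfect square. So xy^2z ∉ L.
This is a contradiction; hence L is not regular.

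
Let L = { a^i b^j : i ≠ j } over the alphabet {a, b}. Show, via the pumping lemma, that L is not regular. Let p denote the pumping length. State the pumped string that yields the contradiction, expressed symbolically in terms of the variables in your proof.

Toward a contradiction, assume L is regular with pumping length p.
Choose w = a^p b^{p+p!}. Since p ≠ p+p!, w ∈ L; and |w| ≥ p.
By the pumping lemma, w = xyz with |xy| ≤ p and y is nonempty.
Because |xy| ≤ p and w begins with p copies of a, we have y = a^k with 1 ≤ k ≤ p.
Since 1 ≤ k ≤ p, k divides p!; set t = 1 + p!/k. Then xy^t z has p + (p!/k)·k = p + p! copies of a. Now the a-count equals the b-count, so i ≠ j fails. So xy^t z = a^{p+p!} b^{p+p!} ∉ L.
This contradicts the pumping lemma, so L is not regular.

a^{p+p!} b^{p+p!}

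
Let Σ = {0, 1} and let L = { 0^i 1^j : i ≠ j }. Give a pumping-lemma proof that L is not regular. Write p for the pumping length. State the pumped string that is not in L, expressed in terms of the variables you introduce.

Assume L is regular; let p be its pumping constant.
Choose w = 0^p 1^{p+p!}. Since p ≠ p+p!, w ∈ L; and |w| ≥ p.
The pumping lemma gives a decomposition w = xyz where |xy| ≤ p and y is nonempty.
Since the first p symbols of w are all 0's and |xy| ≤ p, y lies entirely in the leading 0-block: y = 0^k for some k with 1 ≤ k ≤ p.
Since 1 ≤ k ≤ p, k divides p!; set t = 1 + p!/k. Then xy^t z has p + (p!/k)·k = p + p! copies of 0. Now the 0-count equals the 1-count, so i ≠ j fails. So xy^t z = 0^{p+p!} 1^{p+p!} ∉ L.
Contradiction. Therefore L is not regular.

0^{p+p!} 1^{p+p!}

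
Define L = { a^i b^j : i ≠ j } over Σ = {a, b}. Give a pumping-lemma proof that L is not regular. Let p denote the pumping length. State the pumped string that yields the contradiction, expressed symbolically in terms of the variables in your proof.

a^{p+p!} b^{p+p!}

Assume L is regular; let p be its pumping constant.
Choose w = a^p b^{p+p!}. Since p ≠ p+p!, w ∈ L; and |w| ≥ p.
By the pumping lemma, w = xyz with |xy| ≤ p and y is nonempty.
The first p characters of w are a's, so xy (and hence y) consists only of a's. Write y = a^k, 1 ≤ k ≤ p.
Since 1 ≤ k ≤ p, k divides p!; set t = 1 + p!/k. Then xy^t z has p + (p!/k)·k = p + p! copies of a. Now the a-count equals the b-count, so i ≠ j fails. So xy^t z = a^{p+p!} b^{p+p!} ∉ L.
This is a contradiction; hence L is not regular.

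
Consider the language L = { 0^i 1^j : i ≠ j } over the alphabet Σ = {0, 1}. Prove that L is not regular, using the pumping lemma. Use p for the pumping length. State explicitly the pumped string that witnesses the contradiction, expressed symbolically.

Assume L is regular; let p be its pumping constant.
Choose w = 0^p 1^{p+p!}. Since p ≠ p+p!, w ∈ L; and |w| ≥ p.
By the pumping lemma, w = xyz with |xy| ≤ p and |y| > 0.
Since the first p symbols of w are all 0's and |xy| ≤ p, y lies entirely in the leading 0-block: y = 0^k for some k with 1 ≤ k ≤ p.
Since 1 ≤ k ≤ p, k divides p!; set t = 1 + p!/k. Then xy^t z has p + (p!/k)·k = p + p! copies of 0. Now the 0-count equals the 1-count, so i ≠ j fails. So xy^t z = 0^{p+p!} 1^{p+p!} ∉ L.
This is a contradiction; hence L is not regular.

0^{p+p!} 1^{p+p!}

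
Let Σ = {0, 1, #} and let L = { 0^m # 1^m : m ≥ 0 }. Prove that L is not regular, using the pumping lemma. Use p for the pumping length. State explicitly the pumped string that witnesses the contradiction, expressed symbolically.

Assume L is regular; let p be its pumping constant.
Take w = 0^p # 1^p ∈ L with |w| = 2p+1 ≥ p.
By the pumping lemma, w = xyz with |xy| ≤ p and |y| ≥ 1.
The first p characters of w are 0's, so xy (and hence y) consists only of 0's. Write y = 0^k, 1 ≤ k ≤ p.
Pump with i = 2: xy^2z = 0^{p+k} # 1^p, which would require p+k = p. But k ≥ 1, so xy^2z ∉ L.
This is a contradiction; hence L is not regular.

0^{p+k} # 1^p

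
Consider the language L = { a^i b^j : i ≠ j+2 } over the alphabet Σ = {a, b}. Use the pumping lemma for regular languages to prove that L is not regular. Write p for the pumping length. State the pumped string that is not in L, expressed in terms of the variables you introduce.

a^{p+p!} b^{p+p!-2}

Suppose for contradiction that L is regular, and let p be the pumping length.
Choose w = a^p b^{p+p!-2}. Since p ≠ (p+p!-2)+2 = p+p!, w ∈ L; and |w| ≥ p.
By the pumping lemma, w = xyz with |xy| ≤ p and y is nonempty.
The first p characters of w are a's, so xy (and hence y) consists only of a's. Write y = a^k, 1 ≤ k ≤ p.
Since 1 ≤ k ≤ p, k divides p!; set t = 1 + p!/k. Then xy^t z has p + (p!/k)·k = p + p! copies of a. Now the a-count is p+p! and (b-count)+2 = (p+p!-2)+2 = p+p!, so i ≠ j+2 fails. So xy^t z = a^{p+p!} b^{p+p!-2} ∉ L.
This contradicts the pumping lemma, so L is not regular.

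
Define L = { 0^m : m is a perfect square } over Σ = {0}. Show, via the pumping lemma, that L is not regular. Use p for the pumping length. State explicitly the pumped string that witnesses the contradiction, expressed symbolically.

0^{p²+k}

Toward a contradiction, assume L is regular with pumping length p.
Take w = 0^{p²} ∈ L with |w| = p² ≥ p.
By the pumping lemma, w = xyz with |xy| ≤ p and |y| ≥ 1.
Then y = 0^k for some k with 1 ≤ k ≤ p.
Pump with i = 2: xy^2z = 0^{p²+k}. Since 1 ≤ k ≤ p, p² < p²+k ≤ p²+p < (p+1)², so p²+k lies strictly between consecutive squares and is not a perfect square. So xy^2z ∉ L.
Contradiction. Therefore L is not regular.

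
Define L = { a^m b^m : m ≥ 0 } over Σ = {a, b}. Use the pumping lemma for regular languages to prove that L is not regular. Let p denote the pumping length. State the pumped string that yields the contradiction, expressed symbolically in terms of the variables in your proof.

Toward a contradiction, assume L is regular with pumping length p.
Choose w = a^p b^p, which is in L with |w| = 2p ≥ p.
The pumping lemma gives a decomposition w = xyz where |xy| ≤ p and |y| > 0.
Since the first p symbols of w are all a's and |xy| ≤ p, y lies entirely in the leading a-block: y = a^k for some k with 1 ≤ k ≤ p.
Pump with i = 2: xy^2z = a^{p+k} b^p. For this to lie in L we would need p = p+k, which forces k = 0. But k ≥ 1, so xy^2z ∉ L.
Contradiction. Therefore L is not regular.

a^{p+k} b^p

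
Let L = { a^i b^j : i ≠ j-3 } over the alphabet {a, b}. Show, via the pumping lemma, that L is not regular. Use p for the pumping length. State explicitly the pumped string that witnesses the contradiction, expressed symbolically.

a^{p+p!} b^{p+p!+3}

Assume L is regular; let p be its pumping constant.
Choose w = a^p b^{p+p!+3}. Since p ≠ (p+p!+3)-3 = p+p!, w ∈ L; and |w| ≥ p.
By the pumping lemma, w = xyz with |xy| ≤ p and |y| ≥ 1.
Because |xy| ≤ p and w begins with p copies of a, we have y = a^k with 1 ≤ k ≤ p.
Since 1 ≤ k ≤ p, k divides p!; set t = 1 + p!/k. Then xy^t z has p + (p!/k)·k = p + p! copies of a. Now the a-count is p+p! and (b-count)-3 = (p+p!+3)-3 = p+p!, so i ≠ j-3 fails. So xy^t z = a^{p+p!} b^{p+p!+3} ∉ L.
Contradiction. Therefore L is not regular.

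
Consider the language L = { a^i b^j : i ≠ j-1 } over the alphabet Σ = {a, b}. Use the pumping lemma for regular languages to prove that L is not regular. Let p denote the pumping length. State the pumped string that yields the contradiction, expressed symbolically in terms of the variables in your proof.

a^{p+p!} b^{p+p!+1}

Toward a contradiction, assume L is regular with pumping length p.
Choose w = a^p b^{p+p!+1}. Since p ≠ (p+p!+1)-1 = p+p!, w ∈ L; and |w| ≥ p.
The pumping lemma gives a decomposition w = xyz where |xy| ≤ p and |y| > 0.
Because |xy| ≤ p and w begins with p copies of a, we have y = a^k with 1 ≤ k ≤ p.
Since 1 ≤ k ≤ p, k divides p!; set t = 1 + p!/k. Then xy^t z has p + (p!/k)·k = p + p! copies of a. Now the a-count is p+p! and (b-count)-1 = (p+p!+1)-1 = p+p!, so i ≠ j-1 fails. So xy^t z = a^{p+p!} b^{p+p!+1} ∉ L.
This contradicts the pumping lemma, so L is not regular.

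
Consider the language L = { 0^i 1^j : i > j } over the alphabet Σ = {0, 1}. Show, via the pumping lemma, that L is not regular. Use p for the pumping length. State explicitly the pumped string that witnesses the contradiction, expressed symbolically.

Toward a contradiction, assume L is regular with pumping length p.
Choose w = 0^{p+1} 1^p ∈ L, with |w| = 2p+1 ≥ p.
The pumping lemma gives a decomposition w = xyz where |xy| ≤ p and |y| > 0.
The first p characters of w are 0's, so xy (and hence y) consists only of 0's. Write y = 0^k, 1 ≤ k ≤ p.
Consider xy^0z = xz = 0^{p+1-k} 1^p. Since k ≥ 1, the 0-count p+1-k is at most p, so i > j fails; thus xz ∉ L.
Contradiction. Therefore L is not regular.

0^{p+1-k} 1^p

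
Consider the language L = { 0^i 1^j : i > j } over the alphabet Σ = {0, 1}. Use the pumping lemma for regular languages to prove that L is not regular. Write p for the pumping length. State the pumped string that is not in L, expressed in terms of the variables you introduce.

Assume L is regular; let p be its pumping constant.
Choose w = 0^{p+1} 1^p ∈ L, with |w| = 2p+1 ≥ p.
By the pumping lemma, w = xyz with |xy| ≤ p and y is nonempty.
Since the first p symbols of w are all 0's and |xy| ≤ p, y lies entirely in the leading 0-block: y = 0^k for some k with 1 ≤ k ≤ p.
Consider xy^0z = xz = 0^{p+1-k} 1^p. Since k ≥ 1, the 0-count p+1-k is at most p, so i > j fails; thus xz ∉ L.
Contradiction. Therefore L is not regular.

0^{p+1-k} 1^p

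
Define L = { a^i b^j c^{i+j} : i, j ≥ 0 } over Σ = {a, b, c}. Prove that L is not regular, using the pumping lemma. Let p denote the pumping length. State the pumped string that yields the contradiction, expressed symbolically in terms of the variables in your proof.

a^{p+k} b^p c^{2p}

Toward a contradiction, assume L is regular with pumping length p.
Take w = a^p b^p c^{2p} ∈ L (with i=j=p, i+j=2p), |w| = 4p ≥ p.
By the pumping lemma, w = xyz with |xy| ≤ p and |y| > 0.
Because |xy| ≤ p and w begins with p copies of a, we have y = a^k with 1 ≤ k ≤ p.
Consider xy^2z = a^{p+k} b^p c^{2p}. Now the a- and b-counts sum to 2p+k, but the c-count is 2p ≠ 2p+k. So xy^2z ∉ L.
This contradicts the pumping lemma, so L is not regular.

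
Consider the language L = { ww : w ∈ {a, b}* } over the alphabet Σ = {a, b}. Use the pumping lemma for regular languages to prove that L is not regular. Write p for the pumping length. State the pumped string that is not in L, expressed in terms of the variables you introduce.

a^{p+k} b^p a^p b^p

Assume L is regular. Let p be the pumping length given by the pumping lemma.
Take w = a^p b^p a^p b^p = uu where u = a^pb^p; then w ∈ L and |w| = 4p ≥ p.
By the pumping lemma, w = xyz with |xy| ≤ p and |y| ≥ 1.
Because |xy| ≤ p and w begins with p copies of a, we have y = a^k with 1 ≤ k ≤ p.
Pump with i = 2: xy^2z = a^{p+k} b^p a^p b^p, of length 4p+k. Suppose this equals vv. The string starts with a and ends with b, so v does too; thus the boundary between the two copies of v is a b→a transition. There is exactly one such transition, at position 2p+k, so |v| = 2p+k and |vv| = 4p+2k ≠ 4p+k since k ≥ 1. So xy^2z ∉ L.
This contradicts the pumping lemma, so L is not regular.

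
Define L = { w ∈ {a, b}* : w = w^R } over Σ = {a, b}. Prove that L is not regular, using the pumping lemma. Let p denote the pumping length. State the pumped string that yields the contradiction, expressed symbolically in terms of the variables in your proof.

Assume L is regular. Let p be the pumping length given by the pumping lemma.
Take w = a^p b a^p, a palindrome of length 2p+1 ≥ p.
Write w = xyz as guaranteed by the lemma, with |xy| ≤ p and |y| > 0.
Since the first p symbols of w are all a's and |xy| ≤ p, y lies entirely in the leading a-block: y = a^k for some k with 1 ≤ k ≤ p.
Pump with i = 2: xy^2z = a^{p+k} b a^p. Its reverse is a^p b a^{p+k}, which differs from xy^2z since k ≥ 1. So xy^2z is not a palindrome and xy^2z ∉ L.
This is a contradiction; hence L is not regular.

a^{p+k} b a^p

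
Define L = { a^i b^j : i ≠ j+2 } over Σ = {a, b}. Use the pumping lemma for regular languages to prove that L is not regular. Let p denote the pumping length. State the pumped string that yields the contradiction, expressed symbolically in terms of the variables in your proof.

a^{p+p!} b^{p+p!-2}

Assume L is regular. Let p be the pumping length given by the pumping lemma.
Choose w = a^p b^{p+p!-2}. Since p ≠ (p+p!-2)+2 = p+p!, w ∈ L; and |w| ≥ p.
The pumping lemma gives a decomposition w = xyz where |xy| ≤ p and y is nonempty.
Since the first p symbols of w are all a's and |xy| ≤ p, y lies entirely in the leading a-block: y = a^k for some k with 1 ≤ k ≤ p.
Since 1 ≤ k ≤ p, k divides p!; set t = 1 + p!/k. Then xy^t z has p + (p!/k)·k = p + p! copies of a. Now the a-count is p+p! and (b-count)+2 = (p+p!-2)+2 = p+p!, so i ≠ j+2 fails. So xy^t z = a^{p+p!} b^{p+p!-2} ∉ L.
Contradiction. Therefore L is not regular.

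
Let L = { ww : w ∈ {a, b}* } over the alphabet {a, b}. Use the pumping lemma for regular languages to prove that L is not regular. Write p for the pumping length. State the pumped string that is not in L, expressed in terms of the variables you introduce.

a^{p+k} b^p a^p b^p

Assume L is regular; let p be its pumping constant.
Take w = a^p b^p a^p b^p = uu where u = a^pb^p; then w ∈ L and |w| = 4p ≥ p.
The pumping lemma gives a decomposition w = xyz where |xy| ≤ p and |y| ≥ 1.
Because |xy| ≤ p and w begins with p copies of a, we have y = a^k with 1 ≤ k ≤ p.
Pump with i = 2: xy^2z = a^{p+k} b^p a^p b^p, of length 4p+k. Suppose this equals vv. The string starts with a and ends with b, so v does too; thus the boundary between the two copies of v is a b→a transition. There is exactly one such transition, at position 2p+k, so |v| = 2p+k and |vv| = 4p+2k ≠ 4p+k since k ≥ 1. So xy^2z ∉ L.
Contradiction. Therefore L is not regular.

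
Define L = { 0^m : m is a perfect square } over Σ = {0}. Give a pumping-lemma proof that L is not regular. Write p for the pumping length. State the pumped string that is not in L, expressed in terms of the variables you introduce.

0^{p²+k}

Assume L is regular. Let p be the pumping length given by the pumping lemma.
Take w = 0^{p²} ∈ L with |w| = p² ≥ p.
The pumping lemma gives a decomposition w = xyz where |xy| ≤ p and |y| ≥ 1.
Then y = 0^k for some k with 1 ≤ k ≤ p.
Pump with i = 2: xy^2z = 0^{p²+k}. Since 1 ≤ k ≤ p, p² < p²+k ≤ p²+p < (p+1)², so p²+k lies strictly between consecutive squares and is not a perfect square. So xy^2z ∉ L.
Contradiction. Therefore L is not regular.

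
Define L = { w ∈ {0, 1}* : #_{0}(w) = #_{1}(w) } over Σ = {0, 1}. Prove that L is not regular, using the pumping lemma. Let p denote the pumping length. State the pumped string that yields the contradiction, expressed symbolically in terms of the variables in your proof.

Suppose for contradiction that L is regular, and let p be the pumping length.
Choose w = 0^p 1^p ∈ L with |w| = 2p ≥ p.
The pumping lemma gives a decomposition w = xyz where |xy| ≤ p and y is nonempty.
Because |xy| ≤ p and w begins with p copies of 0, we have y = 0^k with 1 ≤ k ≤ p.
Pump with i = 2: xy^2z = 0^{p+k} 1^p has p+k occurrences of 0 but only p of 1. Since k ≥ 1 the counts differ, so xy^2z ∉ L.
This is a contradiction; hence L is not regular.

0^{p+k} 1^p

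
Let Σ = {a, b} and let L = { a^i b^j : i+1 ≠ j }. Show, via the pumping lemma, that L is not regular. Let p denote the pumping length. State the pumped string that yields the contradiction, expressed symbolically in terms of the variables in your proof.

a^{p+p!} b^{p+p!+1}

Assume L is regular. Let p be the pumping length given by the pumping lemma.
Choose w = a^p b^{p+p!+1}. Since p ≠ (p+p!+1)-1 = p+p!, w ∈ L; and |w| ≥ p.
The pumping lemma gives a decomposition w = xyz where |xy| ≤ p and |y| ≥ 1.
The first p characters of w are a's, so xy (and hence y) consists only of a's. Write y = a^k, 1 ≤ k ≤ p.
Since 1 ≤ k ≤ p, k divides p!; set t = 1 + p!/k. Then xy^t z has p + (p!/k)·k = p + p! copies of a. Now the a-count is p+p! and (b-count)-1 = (p+p!+1)-1 = p+p!, so i+1 ≠ j fails. So xy^t z = a^{p+p!} b^{p+p!+1} ∉ L.
This is a contradiction; hence L is not regular.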